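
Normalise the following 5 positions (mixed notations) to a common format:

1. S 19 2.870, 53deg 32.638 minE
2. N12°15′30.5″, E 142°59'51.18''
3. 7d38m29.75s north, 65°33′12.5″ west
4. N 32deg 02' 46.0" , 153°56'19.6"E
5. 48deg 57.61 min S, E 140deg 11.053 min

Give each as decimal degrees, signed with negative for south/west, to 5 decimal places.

Point 1:
  φ: 19 + 2.87/60 = 19.047833
  S ⇒ negate
  λ: 53 + 32.638/60 = 53.543967
  E ⇒ keep positive
Point 2:
  Latitude: 12° + 15/60 + 30.5/3600 = 12 + 0.250000 + 0.008472 = 12.258472
  N ⇒ keep positive
  λ: 142° + 59/60 + 51.18/3600 = 142 + 0.983333 + 0.014217 = 142.997550
  E ⇒ keep positive
Point 3:
  φ: 38′ + 29.75″ = 38.49583′; 7 + 38.49583/60 = 7.641597
  N → positive
  Lon: 65 + 33/60 + 12.5/3600 = 65.553472
  W ⇒ negate
Point 4:
  Lat: 32° + 2/60 + 46/3600 = 32 + 0.033333 + 0.012778 = 32.046111
  N ⇒ keep positive
  Longitude: 56′ + 19.6″ = 56.32667′; 153 + 56.32667/60 = 153.938778
  E → positive
Point 5:
  Latitude: 48 + 57.61/60 = 48.960167
  S ⇒ negate
  λ: 11.053′ = 0.184217°; total 140.184217
  E ⇒ keep positive

1. -19.04783, 53.54397
2. 12.25847, 142.99755
3. 7.64160, -65.55347
4. 32.04611, 153.93878
5. -48.96017, 140.18422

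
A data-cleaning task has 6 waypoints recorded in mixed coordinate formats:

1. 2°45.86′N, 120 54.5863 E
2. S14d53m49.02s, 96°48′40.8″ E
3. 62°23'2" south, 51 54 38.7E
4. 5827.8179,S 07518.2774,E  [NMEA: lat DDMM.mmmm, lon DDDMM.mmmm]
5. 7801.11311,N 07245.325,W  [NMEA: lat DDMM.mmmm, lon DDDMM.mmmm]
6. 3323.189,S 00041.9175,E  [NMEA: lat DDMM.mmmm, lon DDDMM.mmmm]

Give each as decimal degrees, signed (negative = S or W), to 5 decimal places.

Point 1:
  Lat: 45.86′ = 0.764333°; total 2.764333
  N → positive
  λ: 54.5863′ = 0.909772°; total 120.909772
  E ⇒ keep positive
Point 2:
  Latitude: 53′ + 49.02″ = 53.81700′; 14 + 53.81700/60 = 14.896950
  hemisphere S, so the sign is −
  λ: 96° + 48/60 + 40.8/3600 = 96 + 0.800000 + 0.011333 = 96.811333
  E → positive
Point 3:
  Lat: 62° + 23/60 + 2/3600 = 62 + 0.383333 + 0.000556 = 62.383889
  S ⇒ negate
  λ: 51 + 54/60 + 38.7/3600 = 51.910750
  E ⇒ keep positive
Point 4:
  Latitude: split at 2 digits → 58° and 27.8179′; 58 + 27.8179/60 = 58.463632
  S ⇒ negate
  Lon: split at 3 digits → 075° and 18.2774′; 75 + 18.2774/60 = 75.304623
  E → positive
Point 5:
  Lat: split at 2 digits → 78° and 1.11311′; 78 + 1.11311/60 = 78.018552
  N → positive
  Longitude: split at 3 digits → 072° and 45.325′; 72 + 45.325/60 = 72.755417
  W ⇒ negate
Point 6:
  φ: split at 2 digits → 33° and 23.189′; 33 + 23.189/60 = 33.386483
  hemisphere S, so the sign is −
  Longitude: split at 3 digits → 000° and 41.9175′; 0 + 41.9175/60 = 0.698625
  E → positive

1. 2.76433, 120.90977
2. -14.89695, 96.81133
3. -62.38389, 51.91075
4. -58.46363, 75.30462
5. 78.01855, -72.75542
6. -33.38648, 0.69863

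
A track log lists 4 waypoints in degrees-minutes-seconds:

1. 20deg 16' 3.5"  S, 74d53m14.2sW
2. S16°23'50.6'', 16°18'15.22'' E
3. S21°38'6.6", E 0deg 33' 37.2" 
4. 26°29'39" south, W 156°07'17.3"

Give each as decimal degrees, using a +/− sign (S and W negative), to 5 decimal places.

1. -20.26764, -74.88728
2. -16.39739, 16.30423
3. -21.63517, 0.56033
4. -26.49417, -156.12147

Point 1:
  Latitude: 20 + 16/60 + 3.5/3600 = 20.267639
  S ⇒ negate
  λ: 53′ + 14.2″ = 53.23667′; 74 + 53.23667/60 = 74.887278
  hemisphere W, so the sign is −
Point 2:
  Lat: 16 + 23/60 + 50.6/3600 = 16.397389
  S → negative
  λ: 16° + 18/60 + 15.22/3600 = 16 + 0.300000 + 0.004228 = 16.304228
  E ⇒ keep positive
Point 3:
  Latitude: 21° + 38/60 + 6.6/3600 = 21 + 0.633333 + 0.001833 = 21.635167
  hemisphere S, so the sign is −
  Longitude: 33′ + 37.2″ = 33.62000′; 0 + 33.62000/60 = 0.560333
  E ⇒ keep positive
Point 4:
  Lat: 26 + 29/60 + 39/3600 = 26.494167
  hemisphere S, so the sign is −
  Lon: 156° + 7/60 + 17.3/3600 = 156 + 0.116667 + 0.004806 = 156.121472
  W → negative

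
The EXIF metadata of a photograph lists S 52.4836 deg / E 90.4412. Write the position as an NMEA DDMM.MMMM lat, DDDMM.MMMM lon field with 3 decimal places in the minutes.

5229.016,S / 09026.472,E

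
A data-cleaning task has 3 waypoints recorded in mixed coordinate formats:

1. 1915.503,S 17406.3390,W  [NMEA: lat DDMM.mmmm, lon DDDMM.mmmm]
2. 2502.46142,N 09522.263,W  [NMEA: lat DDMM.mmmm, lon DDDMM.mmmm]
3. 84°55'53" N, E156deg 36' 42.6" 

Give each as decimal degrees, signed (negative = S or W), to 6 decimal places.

Point 1:
  Lat: split at 2 digits → 19° and 15.503′; 19 + 15.503/60 = 19.2583833
  hemisphere S, so the sign is −
  Longitude: split at 3 digits → 174° and 6.339′; 174 + 6.339/60 = 174.1056500
  W ⇒ negate
Point 2:
  Lat: degrees = first 2 digits = 25, minutes = 2.46142; 25 + 2.46142/60 = 25.0410237
  N → positive
  Lon: split at 3 digits → 095° and 22.263′; 95 + 22.263/60 = 95.3710500
  W ⇒ negate
Point 3:
  Latitude: 84 + 55/60 + 53/3600 = 84.9313889
  N ⇒ keep positive
  Longitude: 156 + 36/60 + 42.6/3600 = 156.6118333
  E → positive

1. -19.258383, -174.105650
2. 25.041024, -95.371050
3. 84.931389, 156.611833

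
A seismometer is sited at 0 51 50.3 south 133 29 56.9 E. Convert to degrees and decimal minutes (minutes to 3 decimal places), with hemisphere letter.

φ: 51 + 50.3/60 = 51.83833′
λ: seconds/60 = 0.94833; minutes = 29 + 0.94833 = 29.94833

0° 51.838′ S, 133° 29.948′ E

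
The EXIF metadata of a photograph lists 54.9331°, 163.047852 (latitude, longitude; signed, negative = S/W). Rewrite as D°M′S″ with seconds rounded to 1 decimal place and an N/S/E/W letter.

54°55′59.2″ N, 163°02′52.3″ E

φ: 0.933100° → 55.98600′; 0.98600 × 60 = 59.160″
λ: whole degrees 163; 2.87112′ → 2′ and 52.267″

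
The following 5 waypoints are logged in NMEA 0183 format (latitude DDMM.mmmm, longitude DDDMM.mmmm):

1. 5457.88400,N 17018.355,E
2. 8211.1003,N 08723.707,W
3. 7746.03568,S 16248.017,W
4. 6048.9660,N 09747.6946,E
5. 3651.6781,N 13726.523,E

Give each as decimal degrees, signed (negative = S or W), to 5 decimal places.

1. 54.96473, 170.30592
2. 82.18501, -87.39512
3. -77.76726, -162.80028
4. 60.81610, 97.79491
5. 36.86130, 137.44205

Point 1:
  Latitude: degrees = first 2 digits = 54, minutes = 57.884; 54 + 57.884/60 = 54.964733
  N ⇒ keep positive
  λ: degrees = first 3 digits = 170, minutes = 18.355; 170 + 18.355/60 = 170.305917
  E ⇒ keep positive
Point 2:
  Lat: degrees = first 2 digits = 82, minutes = 11.1003; 82 + 11.1003/60 = 82.185005
  N → positive
  Longitude: degrees = first 3 digits = 87, minutes = 23.707; 87 + 23.707/60 = 87.395117
  hemisphere W, so the sign is −
Point 3:
  Lat: degrees = first 2 digits = 77, minutes = 46.03568; 77 + 46.03568/60 = 77.767261
  S → negative
  λ: split at 3 digits → 162° and 48.017′; 162 + 48.017/60 = 162.800283
  W ⇒ negate
Point 4:
  Lat: degrees = first 2 digits = 60, minutes = 48.966; 60 + 48.966/60 = 60.816100
  N ⇒ keep positive
  λ: split at 3 digits → 097° and 47.6946′; 97 + 47.6946/60 = 97.794910
  E → positive
Point 5:
  Latitude: degrees = first 2 digits = 36, minutes = 51.6781; 36 + 51.6781/60 = 36.861302
  N → positive
  Lon: degrees = first 3 digits = 137, minutes = 26.523; 137 + 26.523/60 = 137.442050
  E ⇒ keep positive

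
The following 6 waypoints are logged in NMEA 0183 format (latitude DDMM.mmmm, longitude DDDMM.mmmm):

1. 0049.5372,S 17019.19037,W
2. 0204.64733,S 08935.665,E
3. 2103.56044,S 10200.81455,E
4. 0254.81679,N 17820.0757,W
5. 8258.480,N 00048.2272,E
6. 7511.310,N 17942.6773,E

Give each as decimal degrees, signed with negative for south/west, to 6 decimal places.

Point 1:
  φ: split at 2 digits → 00° and 49.5372′; 0 + 49.5372/60 = 0.8256200
  S → negative
  Lon: degrees = first 3 digits = 170, minutes = 19.19037; 170 + 19.19037/60 = 170.3198395
  W → negative
Point 2:
  Latitude: split at 2 digits → 02° and 4.64733′; 2 + 4.64733/60 = 2.0774555
  hemisphere S, so the sign is −
  λ: degrees = first 3 digits = 89, minutes = 35.665; 89 + 35.665/60 = 89.5944167
  E → positive
Point 3:
  φ: split at 2 digits → 21° and 3.56044′; 21 + 3.56044/60 = 21.0593407
  S ⇒ negate
  λ: split at 3 digits → 102° and 0.81455′; 102 + 0.81455/60 = 102.0135758
  E ⇒ keep positive
Point 4:
  Latitude: degrees = first 2 digits = 2, minutes = 54.81679; 2 + 54.81679/60 = 2.9136132
  N ⇒ keep positive
  Lon: degrees = first 3 digits = 178, minutes = 20.0757; 178 + 20.0757/60 = 178.3345950
  W → negative
Point 5:
  φ: split at 2 digits → 82° and 58.48′; 82 + 58.48/60 = 82.9746667
  N ⇒ keep positive
  Longitude: split at 3 digits → 000° and 48.2272′; 0 + 48.2272/60 = 0.8037867
  E → positive
Point 6:
  φ: split at 2 digits → 75° and 11.31′; 75 + 11.31/60 = 75.1885000
  N ⇒ keep positive
  λ: degrees = first 3 digits = 179, minutes = 42.6773; 179 + 42.6773/60 = 179.7112883
  E → positive

1. -0.825620, -170.319840
2. -2.077456, 89.594417
3. -21.059341, 102.013576
4. 2.913613, -178.334595
5. 82.974667, 0.803787
6. 75.188500, 179.711288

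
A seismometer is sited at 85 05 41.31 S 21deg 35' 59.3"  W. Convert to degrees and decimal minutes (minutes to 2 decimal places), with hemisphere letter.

85° 5.69′ S, 21° 35.99′ W

Lat: seconds/60 = 0.68850; minutes = 5 + 0.68850 = 5.6885
λ: 35 + 59.3/60 = 35.9883′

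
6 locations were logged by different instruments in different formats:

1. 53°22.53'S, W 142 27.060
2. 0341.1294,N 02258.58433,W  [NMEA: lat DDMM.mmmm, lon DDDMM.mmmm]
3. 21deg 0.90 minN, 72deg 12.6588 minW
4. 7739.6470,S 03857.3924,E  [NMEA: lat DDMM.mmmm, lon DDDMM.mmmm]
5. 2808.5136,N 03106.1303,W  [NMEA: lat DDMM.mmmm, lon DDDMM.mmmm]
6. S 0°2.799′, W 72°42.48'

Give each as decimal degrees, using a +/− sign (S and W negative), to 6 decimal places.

1. -53.375500, -142.451000
2. 3.685490, -22.976406
3. 21.015000, -72.210980
4. -77.660783, 38.956540
5. 28.141893, -31.102172
6. -0.046650, -72.708000

Point 1:
  Lat: 53 + 22.53/60 = 53.3755000
  S → negative
  Lon: 27.06′ = 0.451000°; total 142.4510000
  W → negative
Point 2:
  Latitude: split at 2 digits → 03° and 41.1294′; 3 + 41.1294/60 = 3.6854900
  N → positive
  Longitude: split at 3 digits → 022° and 58.58433′; 22 + 58.58433/60 = 22.9764055
  hemisphere W, so the sign is −
Point 3:
  Latitude: 0.9′ = 0.015000°; total 21.0150000
  N ⇒ keep positive
  Lon: 72 + 12.6588/60 = 72.2109800
  W → negative
Point 4:
  φ: degrees = first 2 digits = 77, minutes = 39.647; 77 + 39.647/60 = 77.6607833
  S → negative
  Longitude: split at 3 digits → 038° and 57.3924′; 38 + 57.3924/60 = 38.9565400
  E → positive
Point 5:
  Latitude: degrees = first 2 digits = 28, minutes = 8.5136; 28 + 8.5136/60 = 28.1418933
  N ⇒ keep positive
  Longitude: degrees = first 3 digits = 31, minutes = 6.1303; 31 + 6.1303/60 = 31.1021717
  hemisphere W, so the sign is −
Point 6:
  Lat: 0 + 2.799/60 = 0.0466500
  S → negative
  λ: 42.48′ = 0.708000°; total 72.7080000
  hemisphere W, so the sign is −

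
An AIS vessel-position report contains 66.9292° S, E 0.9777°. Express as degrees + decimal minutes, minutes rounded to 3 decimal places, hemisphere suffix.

Lat: fractional part 0.929200 → 55.75200 minutes
Lon: minutes = (0.977700 − 0) × 60 = 58.66200

66° 55.752′ S, 0° 58.662′ E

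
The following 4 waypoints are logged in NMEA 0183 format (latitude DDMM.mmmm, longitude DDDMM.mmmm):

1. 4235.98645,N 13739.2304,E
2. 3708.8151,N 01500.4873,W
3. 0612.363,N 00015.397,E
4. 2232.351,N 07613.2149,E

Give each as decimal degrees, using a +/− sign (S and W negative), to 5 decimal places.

1. 42.59977, 137.65384
2. 37.14692, -15.00812
3. 6.20605, 0.25662
4. 22.53918, 76.22025

Point 1:
  Latitude: split at 2 digits → 42° and 35.98645′; 42 + 35.98645/60 = 42.599774
  N → positive
  Longitude: degrees = first 3 digits = 137, minutes = 39.2304; 137 + 39.2304/60 = 137.653840
  E ⇒ keep positive
Point 2:
  Lat: degrees = first 2 digits = 37, minutes = 8.8151; 37 + 8.8151/60 = 37.146918
  N ⇒ keep positive
  λ: split at 3 digits → 015° and 0.4873′; 15 + 0.4873/60 = 15.008122
  W → negative
Point 3:
  Lat: degrees = first 2 digits = 6, minutes = 12.363; 6 + 12.363/60 = 6.206050
  N ⇒ keep positive
  λ: split at 3 digits → 000° and 15.397′; 0 + 15.397/60 = 0.256617
  E → positive
Point 4:
  Lat: split at 2 digits → 22° and 32.351′; 22 + 32.351/60 = 22.539183
  N ⇒ keep positive
  Longitude: split at 3 digits → 076° and 13.2149′; 76 + 13.2149/60 = 76.220248
  E ⇒ keep positive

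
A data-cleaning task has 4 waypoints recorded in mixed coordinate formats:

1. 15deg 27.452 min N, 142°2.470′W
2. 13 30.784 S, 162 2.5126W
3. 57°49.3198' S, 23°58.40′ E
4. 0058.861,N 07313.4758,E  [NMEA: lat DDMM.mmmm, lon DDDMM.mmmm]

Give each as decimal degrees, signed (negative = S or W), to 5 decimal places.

Point 1:
  φ: 15 + 27.452/60 = 15.457533
  N ⇒ keep positive
  λ: 2.47′ = 0.041167°; total 142.041167
  W ⇒ negate
Point 2:
  Lat: 13 + 30.784/60 = 13.513067
  S ⇒ negate
  Lon: 162 + 2.5126/60 = 162.041877
  W ⇒ negate
Point 3:
  Latitude: 49.3198′ = 0.821997°; total 57.821997
  S → negative
  Lon: 23 + 58.4/60 = 23.973333
  E → positive
Point 4:
  Latitude: split at 2 digits → 00° and 58.861′; 0 + 58.861/60 = 0.981017
  N ⇒ keep positive
  Longitude: split at 3 digits → 073° and 13.4758′; 73 + 13.4758/60 = 73.224597
  E → positive

1. 15.45753, -142.04117
2. -13.51307, -162.04188
3. -57.82200, 23.97333
4. 0.98102, 73.22460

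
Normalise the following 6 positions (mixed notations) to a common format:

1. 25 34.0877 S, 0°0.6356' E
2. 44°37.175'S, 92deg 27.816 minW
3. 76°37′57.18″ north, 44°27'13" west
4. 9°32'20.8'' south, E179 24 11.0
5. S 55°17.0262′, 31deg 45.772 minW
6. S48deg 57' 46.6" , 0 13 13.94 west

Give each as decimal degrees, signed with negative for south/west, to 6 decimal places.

1. -25.568128, 0.010593
2. -44.619583, -92.463600
3. 76.632550, -44.453611
4. -9.539111, 179.403056
5. -55.283770, -31.762867
6. -48.962944, -0.220539

Point 1:
  Lat: 34.0877′ = 0.568128°; total 25.5681283
  S ⇒ negate
  λ: 0.6356′ = 0.010593°; total 0.0105933
  E ⇒ keep positive
Point 2:
  φ: 44 + 37.175/60 = 44.6195833
  S → negative
  Longitude: 92 + 27.816/60 = 92.4636000
  hemisphere W, so the sign is −
Point 3:
  Lat: 76° + 37/60 + 57.18/3600 = 76 + 0.616667 + 0.015883 = 76.6325500
  N ⇒ keep positive
  Longitude: 27′ + 13″ = 27.21667′; 44 + 27.21667/60 = 44.4536111
  hemisphere W, so the sign is −
Point 4:
  φ: 9 + 32/60 + 20.8/3600 = 9.5391111
  S → negative
  λ: 24′ + 11″ = 24.18333′; 179 + 24.18333/60 = 179.4030556
  E → positive
Point 5:
  φ: 17.0262′ = 0.283770°; total 55.2837700
  S ⇒ negate
  λ: 45.772′ = 0.762867°; total 31.7628667
  hemisphere W, so the sign is −
Point 6:
  Lat: 48° + 57/60 + 46.6/3600 = 48 + 0.950000 + 0.012944 = 48.9629444
  S ⇒ negate
  Longitude: 0° + 13/60 + 13.94/3600 = 0 + 0.216667 + 0.003872 = 0.2205389
  W → negative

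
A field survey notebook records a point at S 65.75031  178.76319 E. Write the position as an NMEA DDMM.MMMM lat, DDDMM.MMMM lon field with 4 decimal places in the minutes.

φ: fractional part 0.750310 → 45.018600 minutes
Longitude: minutes = (178.763190 − 178) × 60 = 45.791400

6545.0186,S / 17845.7914,E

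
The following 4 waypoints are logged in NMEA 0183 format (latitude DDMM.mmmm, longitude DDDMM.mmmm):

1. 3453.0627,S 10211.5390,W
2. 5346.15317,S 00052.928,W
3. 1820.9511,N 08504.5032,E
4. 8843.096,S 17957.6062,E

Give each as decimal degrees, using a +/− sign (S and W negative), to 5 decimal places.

1. -34.88438, -102.19232
2. -53.76922, -0.88213
3. 18.34919, 85.07505
4. -88.71827, 179.96010

Point 1:
  Latitude: split at 2 digits → 34° and 53.0627′; 34 + 53.0627/60 = 34.884378
  S → negative
  Lon: split at 3 digits → 102° and 11.539′; 102 + 11.539/60 = 102.192317
  hemisphere W, so the sign is −
Point 2:
  Latitude: degrees = first 2 digits = 53, minutes = 46.15317; 53 + 46.15317/60 = 53.769220
  S ⇒ negate
  Lon: degrees = first 3 digits = 0, minutes = 52.928; 0 + 52.928/60 = 0.882133
  W ⇒ negate
Point 3:
  Lat: split at 2 digits → 18° and 20.9511′; 18 + 20.9511/60 = 18.349185
  N → positive
  Longitude: degrees = first 3 digits = 85, minutes = 4.5032; 85 + 4.5032/60 = 85.075053
  E ⇒ keep positive
Point 4:
  φ: split at 2 digits → 88° and 43.096′; 88 + 43.096/60 = 88.718267
  S ⇒ negate
  Longitude: split at 3 digits → 179° and 57.6062′; 179 + 57.6062/60 = 179.960103
  E ⇒ keep positive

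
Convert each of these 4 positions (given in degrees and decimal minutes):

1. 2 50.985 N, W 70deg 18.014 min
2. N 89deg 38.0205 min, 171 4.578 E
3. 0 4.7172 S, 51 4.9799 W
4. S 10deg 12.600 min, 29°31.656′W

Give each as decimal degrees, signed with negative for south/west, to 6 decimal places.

1. 2.849750, -70.300233
2. 89.633675, 171.076300
3. -0.078620, -51.082998
4. -10.210000, -29.527600

Point 1:
  Lat: 2 + 50.985/60 = 2.8497500
  N ⇒ keep positive
  λ: 70 + 18.014/60 = 70.3002333
  hemisphere W, so the sign is −
Point 2:
  φ: 89 + 38.0205/60 = 89.6336750
  N ⇒ keep positive
  Longitude: 4.578′ = 0.076300°; total 171.0763000
  E ⇒ keep positive
Point 3:
  φ: 4.7172′ = 0.078620°; total 0.0786200
  S ⇒ negate
  Longitude: 4.9799′ = 0.082998°; total 51.0829983
  W → negative
Point 4:
  φ: 10 + 12.6/60 = 10.2100000
  hemisphere S, so the sign is −
  Longitude: 29 + 31.656/60 = 29.5276000
  W ⇒ negate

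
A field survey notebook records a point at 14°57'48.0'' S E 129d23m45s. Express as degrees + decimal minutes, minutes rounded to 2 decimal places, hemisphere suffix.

14° 57.80′ S, 129° 23.75′ E

Latitude: 57 + 48/60 = 57.8000′
λ: seconds/60 = 0.75000; minutes = 23 + 0.75000 = 23.7500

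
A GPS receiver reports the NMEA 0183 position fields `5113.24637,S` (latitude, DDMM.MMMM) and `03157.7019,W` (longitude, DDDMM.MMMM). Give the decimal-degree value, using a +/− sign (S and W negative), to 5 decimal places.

-51.22077, -31.96170

Latitude: split at 2 digits → 51° and 13.24637′; 51 + 13.24637/60 = 51.220773
S → negative
λ: degrees = first 3 digits = 31, minutes = 57.7019; 31 + 57.7019/60 = 31.961698
W ⇒ negate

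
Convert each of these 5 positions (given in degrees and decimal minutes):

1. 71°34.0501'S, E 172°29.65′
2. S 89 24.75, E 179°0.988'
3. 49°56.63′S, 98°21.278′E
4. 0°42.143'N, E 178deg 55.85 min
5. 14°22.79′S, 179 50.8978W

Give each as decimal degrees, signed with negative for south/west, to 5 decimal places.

1. -71.56750, 172.49417
2. -89.41250, 179.01647
3. -49.94383, 98.35463
4. 0.70238, 178.93083
5. -14.37983, -179.84830

Point 1:
  φ: 71 + 34.0501/60 = 71.567502
  S → negative
  λ: 172 + 29.65/60 = 172.494167
  E ⇒ keep positive
Point 2:
  Lat: 89 + 24.75/60 = 89.412500
  S ⇒ negate
  λ: 179 + 0.988/60 = 179.016467
  E ⇒ keep positive
Point 3:
  Latitude: 56.63′ = 0.943833°; total 49.943833
  hemisphere S, so the sign is −
  λ: 98 + 21.278/60 = 98.354633
  E → positive
Point 4:
  φ: 0 + 42.143/60 = 0.702383
  N → positive
  λ: 55.85′ = 0.930833°; total 178.930833
  E ⇒ keep positive
Point 5:
  Latitude: 14 + 22.79/60 = 14.379833
  S → negative
  Longitude: 50.8978′ = 0.848297°; total 179.848297
  hemisphere W, so the sign is −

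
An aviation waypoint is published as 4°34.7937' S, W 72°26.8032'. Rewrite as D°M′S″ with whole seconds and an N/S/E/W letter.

φ: 34.79370′ → 34′ and 0.79370 × 60 = 47.62″
Longitude: fractional minutes 0.80320 × 60 = 48.19″

4°34′48″ S, 72°26′48″ W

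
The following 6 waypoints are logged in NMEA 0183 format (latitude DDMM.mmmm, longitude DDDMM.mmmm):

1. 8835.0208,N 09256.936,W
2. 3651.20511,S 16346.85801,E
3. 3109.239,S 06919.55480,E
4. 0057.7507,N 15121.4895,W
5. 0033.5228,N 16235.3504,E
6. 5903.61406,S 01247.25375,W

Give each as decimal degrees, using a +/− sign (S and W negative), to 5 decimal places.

Point 1:
  Lat: split at 2 digits → 88° and 35.0208′; 88 + 35.0208/60 = 88.583680
  N ⇒ keep positive
  λ: degrees = first 3 digits = 92, minutes = 56.936; 92 + 56.936/60 = 92.948933
  W → negative
Point 2:
  φ: degrees = first 2 digits = 36, minutes = 51.20511; 36 + 51.20511/60 = 36.853419
  S ⇒ negate
  λ: degrees = first 3 digits = 163, minutes = 46.85801; 163 + 46.85801/60 = 163.780967
  E → positive
Point 3:
  Latitude: split at 2 digits → 31° and 9.239′; 31 + 9.239/60 = 31.153983
  hemisphere S, so the sign is −
  λ: degrees = first 3 digits = 69, minutes = 19.5548; 69 + 19.5548/60 = 69.325913
  E → positive
Point 4:
  Latitude: degrees = first 2 digits = 0, minutes = 57.7507; 0 + 57.7507/60 = 0.962512
  N → positive
  Lon: split at 3 digits → 151° and 21.4895′; 151 + 21.4895/60 = 151.358158
  W → negative
Point 5:
  Latitude: degrees = first 2 digits = 0, minutes = 33.5228; 0 + 33.5228/60 = 0.558713
  N ⇒ keep positive
  λ: split at 3 digits → 162° and 35.3504′; 162 + 35.3504/60 = 162.589173
  E → positive
Point 6:
  Latitude: degrees = first 2 digits = 59, minutes = 3.61406; 59 + 3.61406/60 = 59.060234
  hemisphere S, so the sign is −
  Longitude: split at 3 digits → 012° and 47.25375′; 12 + 47.25375/60 = 12.787563
  W → negative

1. 88.58368, -92.94893
2. -36.85342, 163.78097
3. -31.15398, 69.32591
4. 0.96251, -151.35816
5. 0.55871, 162.58917
6. -59.06023, -12.78756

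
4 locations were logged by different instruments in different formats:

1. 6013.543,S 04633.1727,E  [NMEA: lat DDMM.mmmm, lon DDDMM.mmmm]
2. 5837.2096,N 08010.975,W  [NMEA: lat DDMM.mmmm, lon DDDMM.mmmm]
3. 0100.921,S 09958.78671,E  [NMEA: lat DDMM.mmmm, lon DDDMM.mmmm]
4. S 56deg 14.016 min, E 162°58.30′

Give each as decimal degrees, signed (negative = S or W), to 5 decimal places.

1. -60.22572, 46.55288
2. 58.62016, -80.18292
3. -1.01535, 99.97978
4. -56.23360, 162.97167

Point 1:
  Latitude: degrees = first 2 digits = 60, minutes = 13.543; 60 + 13.543/60 = 60.225717
  S → negative
  Lon: split at 3 digits → 046° and 33.1727′; 46 + 33.1727/60 = 46.552878
  E ⇒ keep positive
Point 2:
  Latitude: degrees = first 2 digits = 58, minutes = 37.2096; 58 + 37.2096/60 = 58.620160
  N → positive
  λ: split at 3 digits → 080° and 10.975′; 80 + 10.975/60 = 80.182917
  W ⇒ negate
Point 3:
  φ: split at 2 digits → 01° and 0.921′; 1 + 0.921/60 = 1.015350
  hemisphere S, so the sign is −
  Lon: degrees = first 3 digits = 99, minutes = 58.78671; 99 + 58.78671/60 = 99.979779
  E ⇒ keep positive
Point 4:
  Latitude: 14.016′ = 0.233600°; total 56.233600
  S ⇒ negate
  λ: 162 + 58.3/60 = 162.971667
  E ⇒ keep positive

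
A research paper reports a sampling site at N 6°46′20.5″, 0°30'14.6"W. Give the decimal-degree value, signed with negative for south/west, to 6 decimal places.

φ: 46′ + 20.5″ = 46.34167′; 6 + 46.34167/60 = 6.7723611
N ⇒ keep positive
λ: 30′ + 14.6″ = 30.24333′; 0 + 30.24333/60 = 0.5040556
W ⇒ negate

6.772361, -0.504056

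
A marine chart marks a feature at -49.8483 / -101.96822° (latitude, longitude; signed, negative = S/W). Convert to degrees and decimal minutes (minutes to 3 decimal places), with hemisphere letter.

Latitude is negative → S; |value| = 49.848300
Latitude: fractional part 0.848300 → 50.89800 minutes
Longitude is negative → W; |value| = 101.968220
Lon: 101° + 0.968220 × 60 = 101° 58.09320′

49° 50.898′ S, 101° 58.093′ W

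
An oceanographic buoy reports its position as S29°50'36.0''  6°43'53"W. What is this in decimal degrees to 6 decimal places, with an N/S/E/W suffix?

29.843333° S, 6.731389° W

φ: 50′ + 36″ = 50.60000′; 29 + 50.60000/60 = 29.8433333
Lon: 6° + 43/60 + 53/3600 = 6 + 0.716667 + 0.014722 = 6.7313889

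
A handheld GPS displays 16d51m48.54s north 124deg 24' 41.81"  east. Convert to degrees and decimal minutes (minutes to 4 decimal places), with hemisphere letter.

Latitude: 51 + 48.54/60 = 51.809000′
Lon: seconds/60 = 0.69683; minutes = 24 + 0.69683 = 24.696833

16° 51.8090′ N, 124° 24.6968′ E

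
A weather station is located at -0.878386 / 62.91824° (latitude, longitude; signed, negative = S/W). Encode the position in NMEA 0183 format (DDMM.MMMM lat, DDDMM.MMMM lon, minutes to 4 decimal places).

0052.7032,S / 06255.0944,E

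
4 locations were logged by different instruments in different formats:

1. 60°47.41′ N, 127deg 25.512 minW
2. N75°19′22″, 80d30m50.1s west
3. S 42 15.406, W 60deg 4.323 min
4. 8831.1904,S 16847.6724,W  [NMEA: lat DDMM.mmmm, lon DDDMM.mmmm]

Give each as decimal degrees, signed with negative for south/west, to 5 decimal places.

1. 60.79017, -127.42520
2. 75.32278, -80.51392
3. -42.25677, -60.07205
4. -88.51984, -168.79454

Point 1:
  Lat: 47.41′ = 0.790167°; total 60.790167
  N → positive
  λ: 127 + 25.512/60 = 127.425200
  W ⇒ negate
Point 2:
  Lat: 75 + 19/60 + 22/3600 = 75.322778
  N → positive
  Lon: 80° + 30/60 + 50.1/3600 = 80 + 0.500000 + 0.013917 = 80.513917
  W → negative
Point 3:
  φ: 15.406′ = 0.256767°; total 42.256767
  hemisphere S, so the sign is −
  λ: 60 + 4.323/60 = 60.072050
  hemisphere W, so the sign is −
Point 4:
  Lat: split at 2 digits → 88° and 31.1904′; 88 + 31.1904/60 = 88.519840
  hemisphere S, so the sign is −
  Longitude: split at 3 digits → 168° and 47.6724′; 168 + 47.6724/60 = 168.794540
  hemisphere W, so the sign is −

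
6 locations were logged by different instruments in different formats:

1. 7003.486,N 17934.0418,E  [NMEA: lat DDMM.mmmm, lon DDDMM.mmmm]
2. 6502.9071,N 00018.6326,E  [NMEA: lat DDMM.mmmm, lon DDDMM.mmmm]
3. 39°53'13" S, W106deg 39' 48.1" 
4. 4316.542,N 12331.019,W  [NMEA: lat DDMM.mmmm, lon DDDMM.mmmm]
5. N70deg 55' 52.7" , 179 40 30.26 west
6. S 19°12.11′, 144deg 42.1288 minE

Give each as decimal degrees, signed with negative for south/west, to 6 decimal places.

Point 1:
  Lat: degrees = first 2 digits = 70, minutes = 3.486; 70 + 3.486/60 = 70.0581000
  N ⇒ keep positive
  Longitude: degrees = first 3 digits = 179, minutes = 34.0418; 179 + 34.0418/60 = 179.5673633
  E ⇒ keep positive
Point 2:
  φ: degrees = first 2 digits = 65, minutes = 2.9071; 65 + 2.9071/60 = 65.0484517
  N → positive
  Longitude: split at 3 digits → 000° and 18.6326′; 0 + 18.6326/60 = 0.3105433
  E → positive
Point 3:
  Latitude: 39° + 53/60 + 13/3600 = 39 + 0.883333 + 0.003611 = 39.8869444
  hemisphere S, so the sign is −
  λ: 39′ + 48.1″ = 39.80167′; 106 + 39.80167/60 = 106.6633611
  W → negative
Point 4:
  Latitude: split at 2 digits → 43° and 16.542′; 43 + 16.542/60 = 43.2757000
  N → positive
  Lon: degrees = first 3 digits = 123, minutes = 31.019; 123 + 31.019/60 = 123.5169833
  W ⇒ negate
Point 5:
  φ: 70° + 55/60 + 52.7/3600 = 70 + 0.916667 + 0.014639 = 70.9313056
  N → positive
  Lon: 40′ + 30.26″ = 40.50433′; 179 + 40.50433/60 = 179.6750722
  hemisphere W, so the sign is −
Point 6:
  φ: 19 + 12.11/60 = 19.2018333
  S ⇒ negate
  Longitude: 42.1288′ = 0.702147°; total 144.7021467
  E → positive

1. 70.058100, 179.567363
2. 65.048452, 0.310543
3. -39.886944, -106.663361
4. 43.275700, -123.516983
5. 70.931306, -179.675072
6. -19.201833, 144.702147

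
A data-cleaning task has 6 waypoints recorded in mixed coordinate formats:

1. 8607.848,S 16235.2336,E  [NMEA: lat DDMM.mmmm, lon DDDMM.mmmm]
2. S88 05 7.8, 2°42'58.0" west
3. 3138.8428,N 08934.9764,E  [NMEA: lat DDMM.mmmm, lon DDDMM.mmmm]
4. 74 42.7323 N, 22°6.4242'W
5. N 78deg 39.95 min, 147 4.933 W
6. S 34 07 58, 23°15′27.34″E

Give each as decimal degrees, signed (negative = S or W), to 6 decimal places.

1. -86.130800, 162.587227
2. -88.085500, -2.716111
3. 31.647380, 89.582940
4. 74.712205, -22.107070
5. 78.665833, -147.082217
6. -34.132778, 23.257594

Point 1:
  Latitude: degrees = first 2 digits = 86, minutes = 7.848; 86 + 7.848/60 = 86.1308000
  S ⇒ negate
  λ: degrees = first 3 digits = 162, minutes = 35.2336; 162 + 35.2336/60 = 162.5872267
  E ⇒ keep positive
Point 2:
  Lat: 88° + 5/60 + 7.8/3600 = 88 + 0.083333 + 0.002167 = 88.0855000
  hemisphere S, so the sign is −
  Longitude: 2° + 42/60 + 58/3600 = 2 + 0.700000 + 0.016111 = 2.7161111
  hemisphere W, so the sign is −
Point 3:
  Latitude: degrees = first 2 digits = 31, minutes = 38.8428; 31 + 38.8428/60 = 31.6473800
  N → positive
  Lon: degrees = first 3 digits = 89, minutes = 34.9764; 89 + 34.9764/60 = 89.5829400
  E ⇒ keep positive
Point 4:
  Lat: 42.7323′ = 0.712205°; total 74.7122050
  N ⇒ keep positive
  Longitude: 6.4242′ = 0.107070°; total 22.1070700
  hemisphere W, so the sign is −
Point 5:
  φ: 39.95′ = 0.665833°; total 78.6658333
  N → positive
  Longitude: 147 + 4.933/60 = 147.0822167
  W ⇒ negate
Point 6:
  Latitude: 34° + 7/60 + 58/3600 = 34 + 0.116667 + 0.016111 = 34.1327778
  hemisphere S, so the sign is −
  Lon: 23° + 15/60 + 27.34/3600 = 23 + 0.250000 + 0.007594 = 23.2575944
  E → positive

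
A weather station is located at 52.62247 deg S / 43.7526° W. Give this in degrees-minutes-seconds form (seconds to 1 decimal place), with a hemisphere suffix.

52°37′20.9″ S, 43°45′9.4″ W

Lat: whole degrees 52; 37.34820′ → 37′ and 20.892″
Longitude: whole degrees 43; 45.15600′ → 45′ and 9.360″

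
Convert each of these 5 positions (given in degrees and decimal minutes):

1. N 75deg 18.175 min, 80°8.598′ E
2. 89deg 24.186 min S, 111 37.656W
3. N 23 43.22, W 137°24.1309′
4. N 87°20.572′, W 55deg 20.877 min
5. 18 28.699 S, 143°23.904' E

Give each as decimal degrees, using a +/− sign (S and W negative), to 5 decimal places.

1. 75.30292, 80.14330
2. -89.40310, -111.62760
3. 23.72033, -137.40218
4. 87.34287, -55.34795
5. -18.47832, 143.39840

Point 1:
  φ: 18.175′ = 0.302917°; total 75.302917
  N → positive
  Lon: 80 + 8.598/60 = 80.143300
  E → positive
Point 2:
  φ: 89 + 24.186/60 = 89.403100
  S → negative
  Lon: 37.656′ = 0.627600°; total 111.627600
  hemisphere W, so the sign is −
Point 3:
  φ: 43.22′ = 0.720333°; total 23.720333
  N ⇒ keep positive
  λ: 137 + 24.1309/60 = 137.402182
  W → negative
Point 4:
  φ: 20.572′ = 0.342867°; total 87.342867
  N ⇒ keep positive
  Lon: 55 + 20.877/60 = 55.347950
  W ⇒ negate
Point 5:
  φ: 28.699′ = 0.478317°; total 18.478317
  S → negative
  λ: 143 + 23.904/60 = 143.398400
  E ⇒ keep positive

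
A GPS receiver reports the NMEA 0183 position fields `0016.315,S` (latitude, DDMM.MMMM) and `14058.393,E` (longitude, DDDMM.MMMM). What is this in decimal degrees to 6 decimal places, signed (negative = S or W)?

Lat: degrees = first 2 digits = 0, minutes = 16.315; 0 + 16.315/60 = 0.2719167
S → negative
Longitude: degrees = first 3 digits = 140, minutes = 58.393; 140 + 58.393/60 = 140.9732167
E ⇒ keep positive

-0.271917, 140.973217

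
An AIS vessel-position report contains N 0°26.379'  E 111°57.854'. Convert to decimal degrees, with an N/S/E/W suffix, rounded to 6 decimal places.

0.439650° N, 111.964233° E

Latitude: 26.379′ = 0.439650°; total 0.4396500
Longitude: 111 + 57.854/60 = 111.9642333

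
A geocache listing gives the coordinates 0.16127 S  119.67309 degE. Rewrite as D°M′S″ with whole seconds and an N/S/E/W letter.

Lat: 0.161270 × 60 = 9.67620′ → 9′, remainder × 60 = 40.57″
Longitude: 0.673090 × 60 = 40.38540′ → 40′, remainder × 60 = 23.12″

0°09′41″ S, 119°40′23″ E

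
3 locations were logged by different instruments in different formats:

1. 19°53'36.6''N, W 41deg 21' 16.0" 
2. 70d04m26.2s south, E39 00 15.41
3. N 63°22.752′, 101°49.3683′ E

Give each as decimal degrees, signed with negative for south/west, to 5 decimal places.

1. 19.89350, -41.35444
2. -70.07394, 39.00428
3. 63.37920, 101.82281

Point 1:
  Latitude: 53′ + 36.6″ = 53.61000′; 19 + 53.61000/60 = 19.893500
  N ⇒ keep positive
  Longitude: 41° + 21/60 + 16/3600 = 41 + 0.350000 + 0.004444 = 41.354444
  W ⇒ negate
Point 2:
  Latitude: 4′ + 26.2″ = 4.43667′; 70 + 4.43667/60 = 70.073944
  S → negative
  Longitude: 39 + 0/60 + 15.41/3600 = 39.004281
  E ⇒ keep positive
Point 3:
  φ: 22.752′ = 0.379200°; total 63.379200
  N ⇒ keep positive
  Longitude: 49.3683′ = 0.822805°; total 101.822805
  E → positive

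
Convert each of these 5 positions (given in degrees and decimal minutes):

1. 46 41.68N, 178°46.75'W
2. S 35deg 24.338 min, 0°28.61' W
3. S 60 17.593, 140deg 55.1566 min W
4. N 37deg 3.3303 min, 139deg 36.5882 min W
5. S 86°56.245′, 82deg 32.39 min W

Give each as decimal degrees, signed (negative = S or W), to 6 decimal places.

Point 1:
  φ: 46 + 41.68/60 = 46.6946667
  N ⇒ keep positive
  λ: 46.75′ = 0.779167°; total 178.7791667
  W → negative
Point 2:
  φ: 24.338′ = 0.405633°; total 35.4056333
  hemisphere S, so the sign is −
  Longitude: 28.61′ = 0.476833°; total 0.4768333
  W ⇒ negate
Point 3:
  Lat: 60 + 17.593/60 = 60.2932167
  S ⇒ negate
  Lon: 55.1566′ = 0.919277°; total 140.9192767
  hemisphere W, so the sign is −
Point 4:
  φ: 3.3303′ = 0.055505°; total 37.0555050
  N ⇒ keep positive
  Lon: 36.5882′ = 0.609803°; total 139.6098033
  W → negative
Point 5:
  φ: 86 + 56.245/60 = 86.9374167
  S ⇒ negate
  Longitude: 32.39′ = 0.539833°; total 82.5398333
  hemisphere W, so the sign is −

1. 46.694667, -178.779167
2. -35.405633, -0.476833
3. -60.293217, -140.919277
4. 37.055505, -139.609803
5. -86.937417, -82.539833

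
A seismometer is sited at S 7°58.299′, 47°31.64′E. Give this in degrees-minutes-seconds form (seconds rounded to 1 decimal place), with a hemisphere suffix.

7°58′17.9″ S, 47°31′38.4″ E

Latitude: fractional minutes 0.29900 × 60 = 17.940″
λ: fractional minutes 0.64000 × 60 = 38.400″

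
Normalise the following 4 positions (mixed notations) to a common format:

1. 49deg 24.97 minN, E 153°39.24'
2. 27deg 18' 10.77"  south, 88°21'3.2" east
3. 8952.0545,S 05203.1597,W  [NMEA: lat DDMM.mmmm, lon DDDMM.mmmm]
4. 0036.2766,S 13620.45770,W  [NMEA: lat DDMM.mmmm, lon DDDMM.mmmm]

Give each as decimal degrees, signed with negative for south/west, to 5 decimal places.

1. 49.41617, 153.65400
2. -27.30299, 88.35089
3. -89.86758, -52.05266
4. -0.60461, -136.34096

Point 1:
  Lat: 49 + 24.97/60 = 49.416167
  N ⇒ keep positive
  λ: 39.24′ = 0.654000°; total 153.654000
  E → positive
Point 2:
  Latitude: 18′ + 10.77″ = 18.17950′; 27 + 18.17950/60 = 27.302992
  hemisphere S, so the sign is −
  λ: 88° + 21/60 + 3.2/3600 = 88 + 0.350000 + 0.000889 = 88.350889
  E → positive
Point 3:
  Latitude: degrees = first 2 digits = 89, minutes = 52.0545; 89 + 52.0545/60 = 89.867575
  S ⇒ negate
  λ: degrees = first 3 digits = 52, minutes = 3.1597; 52 + 3.1597/60 = 52.052662
  W ⇒ negate
Point 4:
  Latitude: split at 2 digits → 00° and 36.2766′; 0 + 36.2766/60 = 0.604610
  S ⇒ negate
  Lon: split at 3 digits → 136° and 20.4577′; 136 + 20.4577/60 = 136.340962
  W → negative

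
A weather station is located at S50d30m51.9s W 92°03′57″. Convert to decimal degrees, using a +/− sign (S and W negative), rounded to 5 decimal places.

Lat: 50 + 30/60 + 51.9/3600 = 50.514417
S → negative
Lon: 92° + 3/60 + 57/3600 = 92 + 0.050000 + 0.015833 = 92.065833
hemisphere W, so the sign is −

-50.51442, -92.06583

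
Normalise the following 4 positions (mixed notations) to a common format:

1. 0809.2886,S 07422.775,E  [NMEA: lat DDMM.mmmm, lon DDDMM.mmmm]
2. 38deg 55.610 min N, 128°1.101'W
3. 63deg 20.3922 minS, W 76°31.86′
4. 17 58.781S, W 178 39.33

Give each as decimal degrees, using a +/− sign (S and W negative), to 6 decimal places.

Point 1:
  φ: degrees = first 2 digits = 8, minutes = 9.2886; 8 + 9.2886/60 = 8.1548100
  S → negative
  Longitude: split at 3 digits → 074° and 22.775′; 74 + 22.775/60 = 74.3795833
  E → positive
Point 2:
  Latitude: 55.61′ = 0.926833°; total 38.9268333
  N ⇒ keep positive
  λ: 128 + 1.101/60 = 128.0183500
  hemisphere W, so the sign is −
Point 3:
  Lat: 63 + 20.3922/60 = 63.3398700
  S → negative
  λ: 31.86′ = 0.531000°; total 76.5310000
  hemisphere W, so the sign is −
Point 4:
  Latitude: 17 + 58.781/60 = 17.9796833
  S → negative
  Longitude: 39.33′ = 0.655500°; total 178.6555000
  hemisphere W, so the sign is −

1. -8.154810, 74.379583
2. 38.926833, -128.018350
3. -63.339870, -76.531000
4. -17.979683, -178.655500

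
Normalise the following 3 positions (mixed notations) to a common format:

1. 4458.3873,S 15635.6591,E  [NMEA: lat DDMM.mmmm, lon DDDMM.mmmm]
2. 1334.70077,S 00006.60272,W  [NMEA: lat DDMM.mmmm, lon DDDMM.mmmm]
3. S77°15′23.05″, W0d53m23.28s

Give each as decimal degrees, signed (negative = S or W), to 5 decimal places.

1. -44.97312, 156.59432
2. -13.57835, -0.11005
3. -77.25640, -0.88980

Point 1:
  Latitude: split at 2 digits → 44° and 58.3873′; 44 + 58.3873/60 = 44.973122
  hemisphere S, so the sign is −
  Longitude: degrees = first 3 digits = 156, minutes = 35.6591; 156 + 35.6591/60 = 156.594318
  E → positive
Point 2:
  Lat: degrees = first 2 digits = 13, minutes = 34.70077; 13 + 34.70077/60 = 13.578346
  hemisphere S, so the sign is −
  Lon: split at 3 digits → 000° and 6.60272′; 0 + 6.60272/60 = 0.110045
  W ⇒ negate
Point 3:
  Latitude: 15′ + 23.05″ = 15.38417′; 77 + 15.38417/60 = 77.256403
  S ⇒ negate
  λ: 53′ + 23.28″ = 53.38800′; 0 + 53.38800/60 = 0.889800
  W ⇒ negate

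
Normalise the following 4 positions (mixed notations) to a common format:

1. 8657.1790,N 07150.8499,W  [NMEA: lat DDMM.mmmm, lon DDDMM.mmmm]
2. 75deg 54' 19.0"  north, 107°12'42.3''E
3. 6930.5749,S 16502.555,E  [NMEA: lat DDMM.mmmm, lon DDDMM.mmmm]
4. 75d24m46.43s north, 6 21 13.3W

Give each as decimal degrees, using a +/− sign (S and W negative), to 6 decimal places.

Point 1:
  Latitude: split at 2 digits → 86° and 57.179′; 86 + 57.179/60 = 86.9529833
  N → positive
  Lon: degrees = first 3 digits = 71, minutes = 50.8499; 71 + 50.8499/60 = 71.8474983
  W → negative
Point 2:
  Lat: 54′ + 19″ = 54.31667′; 75 + 54.31667/60 = 75.9052778
  N → positive
  Longitude: 107° + 12/60 + 42.3/3600 = 107 + 0.200000 + 0.011750 = 107.2117500
  E → positive
Point 3:
  Lat: split at 2 digits → 69° and 30.5749′; 69 + 30.5749/60 = 69.5095817
  hemisphere S, so the sign is −
  λ: split at 3 digits → 165° and 2.555′; 165 + 2.555/60 = 165.0425833
  E → positive
Point 4:
  Lat: 24′ + 46.43″ = 24.77383′; 75 + 24.77383/60 = 75.4128972
  N ⇒ keep positive
  λ: 6° + 21/60 + 13.3/3600 = 6 + 0.350000 + 0.003694 = 6.3536944
  W → negative

1. 86.952983, -71.847498
2. 75.905278, 107.211750
3. -69.509582, 165.042583
4. 75.412897, -6.353694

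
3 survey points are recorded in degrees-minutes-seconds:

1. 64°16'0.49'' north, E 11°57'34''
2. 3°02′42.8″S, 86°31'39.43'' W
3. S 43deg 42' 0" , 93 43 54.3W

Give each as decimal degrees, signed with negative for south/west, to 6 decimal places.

Point 1:
  Latitude: 16′ + 0.49″ = 16.00817′; 64 + 16.00817/60 = 64.2668028
  N ⇒ keep positive
  Lon: 11° + 57/60 + 34/3600 = 11 + 0.950000 + 0.009444 = 11.9594444
  E → positive
Point 2:
  Latitude: 2′ + 42.8″ = 2.71333′; 3 + 2.71333/60 = 3.0452222
  S → negative
  λ: 86° + 31/60 + 39.43/3600 = 86 + 0.516667 + 0.010953 = 86.5276194
  hemisphere W, so the sign is −
Point 3:
  Lat: 43° + 42/60 + 0/3600 = 43 + 0.700000 + 0.000000 = 43.7000000
  S ⇒ negate
  Lon: 93° + 43/60 + 54.3/3600 = 93 + 0.716667 + 0.015083 = 93.7317500
  hemisphere W, so the sign is −

1. 64.266803, 11.959444
2. -3.045222, -86.527619
3. -43.700000, -93.731750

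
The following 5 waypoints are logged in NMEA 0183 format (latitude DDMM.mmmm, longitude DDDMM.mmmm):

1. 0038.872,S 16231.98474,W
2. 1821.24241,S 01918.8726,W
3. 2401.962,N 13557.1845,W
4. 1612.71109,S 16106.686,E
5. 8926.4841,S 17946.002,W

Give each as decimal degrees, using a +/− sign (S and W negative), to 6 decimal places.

1. -0.647867, -162.533079
2. -18.354040, -19.314543
3. 24.032700, -135.953075
4. -16.211852, 161.111433
5. -89.441402, -179.766700

Point 1:
  Latitude: split at 2 digits → 00° and 38.872′; 0 + 38.872/60 = 0.6478667
  hemisphere S, so the sign is −
  Lon: degrees = first 3 digits = 162, minutes = 31.98474; 162 + 31.98474/60 = 162.5330790
  W → negative
Point 2:
  φ: degrees = first 2 digits = 18, minutes = 21.24241; 18 + 21.24241/60 = 18.3540402
  S ⇒ negate
  λ: degrees = first 3 digits = 19, minutes = 18.8726; 19 + 18.8726/60 = 19.3145433
  hemisphere W, so the sign is −
Point 3:
  Lat: split at 2 digits → 24° and 1.962′; 24 + 1.962/60 = 24.0327000
  N ⇒ keep positive
  Lon: degrees = first 3 digits = 135, minutes = 57.1845; 135 + 57.1845/60 = 135.9530750
  W ⇒ negate
Point 4:
  Lat: split at 2 digits → 16° and 12.71109′; 16 + 12.71109/60 = 16.2118515
  S → negative
  Lon: degrees = first 3 digits = 161, minutes = 6.686; 161 + 6.686/60 = 161.1114333
  E ⇒ keep positive
Point 5:
  Latitude: degrees = first 2 digits = 89, minutes = 26.4841; 89 + 26.4841/60 = 89.4414017
  S ⇒ negate
  Longitude: split at 3 digits → 179° and 46.002′; 179 + 46.002/60 = 179.7667000
  hemisphere W, so the sign is −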